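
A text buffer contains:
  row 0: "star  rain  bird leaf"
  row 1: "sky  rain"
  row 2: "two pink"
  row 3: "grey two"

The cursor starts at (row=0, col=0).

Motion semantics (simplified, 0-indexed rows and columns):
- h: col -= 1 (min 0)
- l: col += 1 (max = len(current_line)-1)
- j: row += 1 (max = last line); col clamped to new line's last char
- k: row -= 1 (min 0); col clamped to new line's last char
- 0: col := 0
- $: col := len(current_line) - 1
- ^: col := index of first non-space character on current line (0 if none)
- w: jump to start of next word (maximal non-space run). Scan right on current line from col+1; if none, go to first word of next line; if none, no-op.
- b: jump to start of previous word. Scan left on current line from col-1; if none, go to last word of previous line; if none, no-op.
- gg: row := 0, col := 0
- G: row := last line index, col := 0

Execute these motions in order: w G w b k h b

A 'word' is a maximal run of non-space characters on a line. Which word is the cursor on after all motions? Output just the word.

Answer: rain

Derivation:
After 1 (w): row=0 col=6 char='r'
After 2 (G): row=3 col=0 char='g'
After 3 (w): row=3 col=5 char='t'
After 4 (b): row=3 col=0 char='g'
After 5 (k): row=2 col=0 char='t'
After 6 (h): row=2 col=0 char='t'
After 7 (b): row=1 col=5 char='r'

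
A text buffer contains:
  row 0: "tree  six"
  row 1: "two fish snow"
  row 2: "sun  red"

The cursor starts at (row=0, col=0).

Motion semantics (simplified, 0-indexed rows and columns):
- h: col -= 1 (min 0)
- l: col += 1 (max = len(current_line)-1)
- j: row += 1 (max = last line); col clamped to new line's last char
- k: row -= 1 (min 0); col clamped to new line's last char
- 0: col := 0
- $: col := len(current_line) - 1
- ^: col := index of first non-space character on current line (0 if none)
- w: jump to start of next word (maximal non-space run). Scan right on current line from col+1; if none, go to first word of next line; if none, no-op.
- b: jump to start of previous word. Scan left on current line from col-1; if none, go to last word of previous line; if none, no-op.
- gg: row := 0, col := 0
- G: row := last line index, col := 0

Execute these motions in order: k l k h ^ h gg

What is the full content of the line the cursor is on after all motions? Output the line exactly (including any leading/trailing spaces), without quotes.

Answer: tree  six

Derivation:
After 1 (k): row=0 col=0 char='t'
After 2 (l): row=0 col=1 char='r'
After 3 (k): row=0 col=1 char='r'
After 4 (h): row=0 col=0 char='t'
After 5 (^): row=0 col=0 char='t'
After 6 (h): row=0 col=0 char='t'
After 7 (gg): row=0 col=0 char='t'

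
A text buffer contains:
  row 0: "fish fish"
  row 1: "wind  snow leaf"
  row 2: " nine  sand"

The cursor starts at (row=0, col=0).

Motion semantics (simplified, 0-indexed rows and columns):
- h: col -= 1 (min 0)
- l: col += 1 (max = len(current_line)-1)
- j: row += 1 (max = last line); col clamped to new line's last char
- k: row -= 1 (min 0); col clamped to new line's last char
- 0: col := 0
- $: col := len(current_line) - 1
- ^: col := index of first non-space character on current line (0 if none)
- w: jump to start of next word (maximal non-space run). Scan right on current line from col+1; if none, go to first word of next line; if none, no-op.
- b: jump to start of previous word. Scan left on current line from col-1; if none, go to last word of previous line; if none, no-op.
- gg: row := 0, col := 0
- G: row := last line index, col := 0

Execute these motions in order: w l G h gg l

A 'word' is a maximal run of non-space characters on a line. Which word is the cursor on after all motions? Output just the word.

After 1 (w): row=0 col=5 char='f'
After 2 (l): row=0 col=6 char='i'
After 3 (G): row=2 col=0 char='_'
After 4 (h): row=2 col=0 char='_'
After 5 (gg): row=0 col=0 char='f'
After 6 (l): row=0 col=1 char='i'

Answer: fish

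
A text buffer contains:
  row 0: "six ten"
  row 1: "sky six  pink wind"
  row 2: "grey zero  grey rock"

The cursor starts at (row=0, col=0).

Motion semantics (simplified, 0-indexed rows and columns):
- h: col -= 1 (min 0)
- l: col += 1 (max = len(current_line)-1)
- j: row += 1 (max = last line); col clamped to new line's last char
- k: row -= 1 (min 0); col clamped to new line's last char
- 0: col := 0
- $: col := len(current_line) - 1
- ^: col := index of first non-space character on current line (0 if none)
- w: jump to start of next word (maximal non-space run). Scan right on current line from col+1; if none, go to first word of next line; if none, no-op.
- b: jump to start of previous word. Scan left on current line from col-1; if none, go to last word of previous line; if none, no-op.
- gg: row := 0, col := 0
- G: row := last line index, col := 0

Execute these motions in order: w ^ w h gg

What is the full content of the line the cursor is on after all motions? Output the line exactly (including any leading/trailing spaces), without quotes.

After 1 (w): row=0 col=4 char='t'
After 2 (^): row=0 col=0 char='s'
After 3 (w): row=0 col=4 char='t'
After 4 (h): row=0 col=3 char='_'
After 5 (gg): row=0 col=0 char='s'

Answer: six ten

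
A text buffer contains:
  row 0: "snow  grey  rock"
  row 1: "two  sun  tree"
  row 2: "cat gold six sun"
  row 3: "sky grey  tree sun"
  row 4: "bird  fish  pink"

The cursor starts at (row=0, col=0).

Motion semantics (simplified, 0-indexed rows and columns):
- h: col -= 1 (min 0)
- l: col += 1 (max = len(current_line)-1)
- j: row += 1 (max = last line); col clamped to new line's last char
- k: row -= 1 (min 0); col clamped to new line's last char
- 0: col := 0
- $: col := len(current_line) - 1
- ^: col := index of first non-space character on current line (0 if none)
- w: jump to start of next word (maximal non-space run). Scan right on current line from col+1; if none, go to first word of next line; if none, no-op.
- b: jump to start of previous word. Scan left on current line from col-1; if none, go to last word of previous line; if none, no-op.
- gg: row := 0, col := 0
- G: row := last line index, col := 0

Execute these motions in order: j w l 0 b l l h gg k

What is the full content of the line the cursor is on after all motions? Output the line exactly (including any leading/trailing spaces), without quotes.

Answer: snow  grey  rock

Derivation:
After 1 (j): row=1 col=0 char='t'
After 2 (w): row=1 col=5 char='s'
After 3 (l): row=1 col=6 char='u'
After 4 (0): row=1 col=0 char='t'
After 5 (b): row=0 col=12 char='r'
After 6 (l): row=0 col=13 char='o'
After 7 (l): row=0 col=14 char='c'
After 8 (h): row=0 col=13 char='o'
After 9 (gg): row=0 col=0 char='s'
After 10 (k): row=0 col=0 char='s'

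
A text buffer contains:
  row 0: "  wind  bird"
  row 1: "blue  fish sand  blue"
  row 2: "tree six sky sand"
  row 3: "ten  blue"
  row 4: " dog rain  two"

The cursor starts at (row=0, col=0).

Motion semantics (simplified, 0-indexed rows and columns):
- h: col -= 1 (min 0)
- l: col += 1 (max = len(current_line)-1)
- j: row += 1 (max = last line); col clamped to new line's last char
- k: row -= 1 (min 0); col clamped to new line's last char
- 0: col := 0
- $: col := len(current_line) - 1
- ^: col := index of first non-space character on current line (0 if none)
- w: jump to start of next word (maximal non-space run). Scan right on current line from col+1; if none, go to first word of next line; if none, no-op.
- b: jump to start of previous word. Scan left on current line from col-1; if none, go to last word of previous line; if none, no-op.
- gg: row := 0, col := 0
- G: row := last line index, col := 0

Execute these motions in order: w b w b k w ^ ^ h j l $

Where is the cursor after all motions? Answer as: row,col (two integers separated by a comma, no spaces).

Answer: 1,20

Derivation:
After 1 (w): row=0 col=2 char='w'
After 2 (b): row=0 col=2 char='w'
After 3 (w): row=0 col=8 char='b'
After 4 (b): row=0 col=2 char='w'
After 5 (k): row=0 col=2 char='w'
After 6 (w): row=0 col=8 char='b'
After 7 (^): row=0 col=2 char='w'
After 8 (^): row=0 col=2 char='w'
After 9 (h): row=0 col=1 char='_'
After 10 (j): row=1 col=1 char='l'
After 11 (l): row=1 col=2 char='u'
After 12 ($): row=1 col=20 char='e'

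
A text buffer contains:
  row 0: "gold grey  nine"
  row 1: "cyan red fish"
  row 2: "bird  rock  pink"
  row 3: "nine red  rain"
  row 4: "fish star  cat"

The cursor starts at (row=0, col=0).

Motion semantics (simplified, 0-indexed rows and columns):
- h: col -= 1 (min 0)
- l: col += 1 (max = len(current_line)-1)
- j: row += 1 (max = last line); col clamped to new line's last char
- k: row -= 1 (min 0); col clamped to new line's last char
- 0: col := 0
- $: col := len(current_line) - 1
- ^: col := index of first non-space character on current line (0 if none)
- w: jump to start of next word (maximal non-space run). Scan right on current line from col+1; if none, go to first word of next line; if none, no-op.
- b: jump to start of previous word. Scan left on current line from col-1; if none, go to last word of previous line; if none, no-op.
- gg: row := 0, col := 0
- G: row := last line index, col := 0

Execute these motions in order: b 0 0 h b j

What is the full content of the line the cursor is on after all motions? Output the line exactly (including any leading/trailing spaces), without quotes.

Answer: cyan red fish

Derivation:
After 1 (b): row=0 col=0 char='g'
After 2 (0): row=0 col=0 char='g'
After 3 (0): row=0 col=0 char='g'
After 4 (h): row=0 col=0 char='g'
After 5 (b): row=0 col=0 char='g'
After 6 (j): row=1 col=0 char='c'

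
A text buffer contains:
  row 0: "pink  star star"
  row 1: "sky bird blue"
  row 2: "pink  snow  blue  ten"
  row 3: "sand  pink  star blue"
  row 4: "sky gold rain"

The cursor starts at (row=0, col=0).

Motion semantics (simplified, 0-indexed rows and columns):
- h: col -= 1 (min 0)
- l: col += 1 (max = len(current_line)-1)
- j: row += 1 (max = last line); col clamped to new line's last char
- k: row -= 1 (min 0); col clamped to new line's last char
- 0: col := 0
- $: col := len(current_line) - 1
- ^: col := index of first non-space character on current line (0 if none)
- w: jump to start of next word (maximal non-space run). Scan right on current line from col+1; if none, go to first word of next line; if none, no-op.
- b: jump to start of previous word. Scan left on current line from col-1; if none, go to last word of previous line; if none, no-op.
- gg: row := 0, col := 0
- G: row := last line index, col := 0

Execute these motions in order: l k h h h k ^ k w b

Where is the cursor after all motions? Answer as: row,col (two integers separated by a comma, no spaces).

Answer: 0,0

Derivation:
After 1 (l): row=0 col=1 char='i'
After 2 (k): row=0 col=1 char='i'
After 3 (h): row=0 col=0 char='p'
After 4 (h): row=0 col=0 char='p'
After 5 (h): row=0 col=0 char='p'
After 6 (k): row=0 col=0 char='p'
After 7 (^): row=0 col=0 char='p'
After 8 (k): row=0 col=0 char='p'
After 9 (w): row=0 col=6 char='s'
After 10 (b): row=0 col=0 char='p'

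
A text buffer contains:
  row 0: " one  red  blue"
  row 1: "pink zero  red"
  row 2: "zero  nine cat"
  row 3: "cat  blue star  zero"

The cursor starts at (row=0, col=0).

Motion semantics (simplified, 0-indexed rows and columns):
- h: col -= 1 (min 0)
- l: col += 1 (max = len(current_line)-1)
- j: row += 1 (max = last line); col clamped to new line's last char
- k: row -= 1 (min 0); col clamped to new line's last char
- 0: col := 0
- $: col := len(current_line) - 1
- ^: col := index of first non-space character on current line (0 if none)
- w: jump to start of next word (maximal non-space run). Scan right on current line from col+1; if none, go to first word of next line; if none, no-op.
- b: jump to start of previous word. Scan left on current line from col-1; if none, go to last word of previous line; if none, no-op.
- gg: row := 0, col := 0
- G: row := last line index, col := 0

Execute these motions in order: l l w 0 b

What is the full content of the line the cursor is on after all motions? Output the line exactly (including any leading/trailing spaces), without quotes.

After 1 (l): row=0 col=1 char='o'
After 2 (l): row=0 col=2 char='n'
After 3 (w): row=0 col=6 char='r'
After 4 (0): row=0 col=0 char='_'
After 5 (b): row=0 col=0 char='_'

Answer:  one  red  blue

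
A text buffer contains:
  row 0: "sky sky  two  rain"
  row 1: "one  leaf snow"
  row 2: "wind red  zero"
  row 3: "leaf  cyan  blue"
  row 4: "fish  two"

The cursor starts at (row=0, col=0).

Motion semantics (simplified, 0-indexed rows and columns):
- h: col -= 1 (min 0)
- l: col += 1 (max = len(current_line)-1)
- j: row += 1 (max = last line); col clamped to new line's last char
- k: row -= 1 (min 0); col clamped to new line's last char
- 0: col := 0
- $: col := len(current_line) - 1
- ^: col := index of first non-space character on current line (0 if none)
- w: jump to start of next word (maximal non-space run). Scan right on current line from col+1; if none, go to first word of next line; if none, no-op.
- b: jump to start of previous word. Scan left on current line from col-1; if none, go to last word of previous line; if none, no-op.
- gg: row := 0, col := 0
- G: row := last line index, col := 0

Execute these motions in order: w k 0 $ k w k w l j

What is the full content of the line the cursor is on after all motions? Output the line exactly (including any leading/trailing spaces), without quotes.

Answer: one  leaf snow

Derivation:
After 1 (w): row=0 col=4 char='s'
After 2 (k): row=0 col=4 char='s'
After 3 (0): row=0 col=0 char='s'
After 4 ($): row=0 col=17 char='n'
After 5 (k): row=0 col=17 char='n'
After 6 (w): row=1 col=0 char='o'
After 7 (k): row=0 col=0 char='s'
After 8 (w): row=0 col=4 char='s'
After 9 (l): row=0 col=5 char='k'
After 10 (j): row=1 col=5 char='l'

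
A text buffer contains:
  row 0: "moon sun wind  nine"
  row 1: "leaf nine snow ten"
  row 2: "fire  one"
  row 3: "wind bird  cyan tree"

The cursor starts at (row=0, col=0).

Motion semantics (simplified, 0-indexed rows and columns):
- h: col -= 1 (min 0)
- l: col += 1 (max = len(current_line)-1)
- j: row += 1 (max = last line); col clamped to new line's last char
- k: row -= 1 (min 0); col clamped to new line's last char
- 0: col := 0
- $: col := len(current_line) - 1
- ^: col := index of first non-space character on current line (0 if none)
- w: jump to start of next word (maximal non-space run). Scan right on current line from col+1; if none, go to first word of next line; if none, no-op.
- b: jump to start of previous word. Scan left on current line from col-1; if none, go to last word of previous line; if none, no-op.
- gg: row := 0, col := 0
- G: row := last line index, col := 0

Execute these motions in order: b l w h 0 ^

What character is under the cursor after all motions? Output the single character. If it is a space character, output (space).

After 1 (b): row=0 col=0 char='m'
After 2 (l): row=0 col=1 char='o'
After 3 (w): row=0 col=5 char='s'
After 4 (h): row=0 col=4 char='_'
After 5 (0): row=0 col=0 char='m'
After 6 (^): row=0 col=0 char='m'

Answer: m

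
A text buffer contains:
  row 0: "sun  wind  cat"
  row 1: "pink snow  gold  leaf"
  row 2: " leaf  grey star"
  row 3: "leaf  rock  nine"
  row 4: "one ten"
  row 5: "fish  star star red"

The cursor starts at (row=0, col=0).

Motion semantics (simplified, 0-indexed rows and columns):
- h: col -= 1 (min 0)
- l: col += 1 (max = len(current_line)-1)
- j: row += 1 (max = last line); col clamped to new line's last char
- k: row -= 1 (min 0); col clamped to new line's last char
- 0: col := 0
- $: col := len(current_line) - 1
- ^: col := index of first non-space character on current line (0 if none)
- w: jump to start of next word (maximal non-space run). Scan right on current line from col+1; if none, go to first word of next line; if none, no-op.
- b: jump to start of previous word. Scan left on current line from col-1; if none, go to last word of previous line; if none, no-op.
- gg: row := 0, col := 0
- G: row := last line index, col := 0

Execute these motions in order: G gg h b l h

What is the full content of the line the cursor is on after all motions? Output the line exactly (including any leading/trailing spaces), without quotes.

After 1 (G): row=5 col=0 char='f'
After 2 (gg): row=0 col=0 char='s'
After 3 (h): row=0 col=0 char='s'
After 4 (b): row=0 col=0 char='s'
After 5 (l): row=0 col=1 char='u'
After 6 (h): row=0 col=0 char='s'

Answer: sun  wind  cat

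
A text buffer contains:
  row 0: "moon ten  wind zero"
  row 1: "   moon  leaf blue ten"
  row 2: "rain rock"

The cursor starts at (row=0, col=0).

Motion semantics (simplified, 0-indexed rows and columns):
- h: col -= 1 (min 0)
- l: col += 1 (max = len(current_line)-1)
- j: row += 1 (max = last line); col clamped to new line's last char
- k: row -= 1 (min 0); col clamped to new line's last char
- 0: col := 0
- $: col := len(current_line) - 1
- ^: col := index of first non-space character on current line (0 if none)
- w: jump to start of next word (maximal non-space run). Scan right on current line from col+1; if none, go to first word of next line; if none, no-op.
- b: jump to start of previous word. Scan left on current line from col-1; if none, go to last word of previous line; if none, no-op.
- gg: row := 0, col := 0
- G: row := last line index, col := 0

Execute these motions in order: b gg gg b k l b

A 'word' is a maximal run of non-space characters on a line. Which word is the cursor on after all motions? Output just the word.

After 1 (b): row=0 col=0 char='m'
After 2 (gg): row=0 col=0 char='m'
After 3 (gg): row=0 col=0 char='m'
After 4 (b): row=0 col=0 char='m'
After 5 (k): row=0 col=0 char='m'
After 6 (l): row=0 col=1 char='o'
After 7 (b): row=0 col=0 char='m'

Answer: moon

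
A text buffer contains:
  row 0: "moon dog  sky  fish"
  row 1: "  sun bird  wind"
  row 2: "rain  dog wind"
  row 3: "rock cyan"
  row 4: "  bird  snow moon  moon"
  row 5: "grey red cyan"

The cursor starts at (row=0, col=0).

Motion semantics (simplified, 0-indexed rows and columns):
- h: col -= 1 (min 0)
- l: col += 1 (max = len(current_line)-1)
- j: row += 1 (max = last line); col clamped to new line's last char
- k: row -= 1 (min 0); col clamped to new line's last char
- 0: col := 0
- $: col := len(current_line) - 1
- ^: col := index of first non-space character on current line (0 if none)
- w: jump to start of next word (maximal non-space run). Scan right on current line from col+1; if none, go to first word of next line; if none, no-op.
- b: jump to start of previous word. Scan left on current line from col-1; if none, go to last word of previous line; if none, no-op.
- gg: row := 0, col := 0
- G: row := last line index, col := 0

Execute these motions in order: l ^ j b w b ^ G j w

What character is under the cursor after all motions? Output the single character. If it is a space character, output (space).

Answer: r

Derivation:
After 1 (l): row=0 col=1 char='o'
After 2 (^): row=0 col=0 char='m'
After 3 (j): row=1 col=0 char='_'
After 4 (b): row=0 col=15 char='f'
After 5 (w): row=1 col=2 char='s'
After 6 (b): row=0 col=15 char='f'
After 7 (^): row=0 col=0 char='m'
After 8 (G): row=5 col=0 char='g'
After 9 (j): row=5 col=0 char='g'
After 10 (w): row=5 col=5 char='r'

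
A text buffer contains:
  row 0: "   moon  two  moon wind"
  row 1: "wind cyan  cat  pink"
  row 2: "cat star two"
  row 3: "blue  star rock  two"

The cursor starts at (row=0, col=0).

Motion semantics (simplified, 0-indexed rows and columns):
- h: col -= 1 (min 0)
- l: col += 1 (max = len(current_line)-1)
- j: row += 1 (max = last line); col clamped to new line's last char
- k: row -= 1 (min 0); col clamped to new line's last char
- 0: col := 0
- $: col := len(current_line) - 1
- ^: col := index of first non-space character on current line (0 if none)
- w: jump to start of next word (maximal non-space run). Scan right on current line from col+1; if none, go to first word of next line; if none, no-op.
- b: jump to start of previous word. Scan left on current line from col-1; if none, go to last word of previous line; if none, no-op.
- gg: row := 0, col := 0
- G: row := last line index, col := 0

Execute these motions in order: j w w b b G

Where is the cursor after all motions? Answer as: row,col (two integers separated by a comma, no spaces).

Answer: 3,0

Derivation:
After 1 (j): row=1 col=0 char='w'
After 2 (w): row=1 col=5 char='c'
After 3 (w): row=1 col=11 char='c'
After 4 (b): row=1 col=5 char='c'
After 5 (b): row=1 col=0 char='w'
After 6 (G): row=3 col=0 char='b'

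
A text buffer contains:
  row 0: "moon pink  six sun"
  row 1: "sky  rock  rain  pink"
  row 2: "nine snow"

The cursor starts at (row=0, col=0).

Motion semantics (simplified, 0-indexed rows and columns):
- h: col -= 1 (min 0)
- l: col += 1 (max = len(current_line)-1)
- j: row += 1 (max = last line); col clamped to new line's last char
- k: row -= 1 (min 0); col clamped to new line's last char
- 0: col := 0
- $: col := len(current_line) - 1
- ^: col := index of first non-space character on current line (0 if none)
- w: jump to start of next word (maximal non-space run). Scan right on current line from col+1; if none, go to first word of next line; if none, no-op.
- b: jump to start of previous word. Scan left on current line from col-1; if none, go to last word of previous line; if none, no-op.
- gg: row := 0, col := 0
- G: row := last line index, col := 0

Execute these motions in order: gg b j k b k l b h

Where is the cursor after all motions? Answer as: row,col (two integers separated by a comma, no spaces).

After 1 (gg): row=0 col=0 char='m'
After 2 (b): row=0 col=0 char='m'
After 3 (j): row=1 col=0 char='s'
After 4 (k): row=0 col=0 char='m'
After 5 (b): row=0 col=0 char='m'
After 6 (k): row=0 col=0 char='m'
After 7 (l): row=0 col=1 char='o'
After 8 (b): row=0 col=0 char='m'
After 9 (h): row=0 col=0 char='m'

Answer: 0,0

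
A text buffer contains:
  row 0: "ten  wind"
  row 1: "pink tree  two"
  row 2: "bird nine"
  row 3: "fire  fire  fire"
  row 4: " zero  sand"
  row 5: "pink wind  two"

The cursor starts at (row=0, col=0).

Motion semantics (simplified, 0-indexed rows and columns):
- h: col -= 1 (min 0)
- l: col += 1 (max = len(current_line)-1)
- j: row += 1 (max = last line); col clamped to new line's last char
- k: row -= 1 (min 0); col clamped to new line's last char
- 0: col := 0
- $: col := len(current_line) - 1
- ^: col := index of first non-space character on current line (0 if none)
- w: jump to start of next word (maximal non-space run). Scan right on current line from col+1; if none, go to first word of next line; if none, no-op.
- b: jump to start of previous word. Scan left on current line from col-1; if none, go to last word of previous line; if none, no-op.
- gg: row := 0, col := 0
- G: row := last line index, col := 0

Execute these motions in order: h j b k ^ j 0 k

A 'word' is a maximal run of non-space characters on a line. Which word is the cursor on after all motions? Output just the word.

After 1 (h): row=0 col=0 char='t'
After 2 (j): row=1 col=0 char='p'
After 3 (b): row=0 col=5 char='w'
After 4 (k): row=0 col=5 char='w'
After 5 (^): row=0 col=0 char='t'
After 6 (j): row=1 col=0 char='p'
After 7 (0): row=1 col=0 char='p'
After 8 (k): row=0 col=0 char='t'

Answer: ten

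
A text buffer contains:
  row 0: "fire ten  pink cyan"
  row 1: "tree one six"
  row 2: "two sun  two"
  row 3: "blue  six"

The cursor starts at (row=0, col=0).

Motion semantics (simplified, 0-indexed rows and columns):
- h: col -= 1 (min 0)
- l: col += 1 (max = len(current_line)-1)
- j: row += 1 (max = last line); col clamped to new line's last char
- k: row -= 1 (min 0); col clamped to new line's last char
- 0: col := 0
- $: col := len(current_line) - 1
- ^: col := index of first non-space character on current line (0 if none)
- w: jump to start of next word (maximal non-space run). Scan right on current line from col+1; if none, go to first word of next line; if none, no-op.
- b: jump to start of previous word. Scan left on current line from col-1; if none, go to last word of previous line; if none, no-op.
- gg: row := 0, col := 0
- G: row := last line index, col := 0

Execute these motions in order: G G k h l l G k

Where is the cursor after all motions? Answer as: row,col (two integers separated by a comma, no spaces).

Answer: 2,0

Derivation:
After 1 (G): row=3 col=0 char='b'
After 2 (G): row=3 col=0 char='b'
After 3 (k): row=2 col=0 char='t'
After 4 (h): row=2 col=0 char='t'
After 5 (l): row=2 col=1 char='w'
After 6 (l): row=2 col=2 char='o'
After 7 (G): row=3 col=0 char='b'
After 8 (k): row=2 col=0 char='t'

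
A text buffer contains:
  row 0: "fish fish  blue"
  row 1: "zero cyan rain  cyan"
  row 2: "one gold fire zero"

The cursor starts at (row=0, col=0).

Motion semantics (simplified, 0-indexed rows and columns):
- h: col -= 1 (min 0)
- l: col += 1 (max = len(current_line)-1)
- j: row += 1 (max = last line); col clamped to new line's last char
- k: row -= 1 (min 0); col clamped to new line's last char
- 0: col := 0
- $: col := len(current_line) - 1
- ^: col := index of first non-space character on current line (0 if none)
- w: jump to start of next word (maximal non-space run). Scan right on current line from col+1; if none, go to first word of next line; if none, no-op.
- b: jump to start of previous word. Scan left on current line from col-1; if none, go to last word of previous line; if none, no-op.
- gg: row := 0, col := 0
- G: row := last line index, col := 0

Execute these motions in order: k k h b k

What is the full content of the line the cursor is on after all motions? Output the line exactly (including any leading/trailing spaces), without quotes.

After 1 (k): row=0 col=0 char='f'
After 2 (k): row=0 col=0 char='f'
After 3 (h): row=0 col=0 char='f'
After 4 (b): row=0 col=0 char='f'
After 5 (k): row=0 col=0 char='f'

Answer: fish fish  blue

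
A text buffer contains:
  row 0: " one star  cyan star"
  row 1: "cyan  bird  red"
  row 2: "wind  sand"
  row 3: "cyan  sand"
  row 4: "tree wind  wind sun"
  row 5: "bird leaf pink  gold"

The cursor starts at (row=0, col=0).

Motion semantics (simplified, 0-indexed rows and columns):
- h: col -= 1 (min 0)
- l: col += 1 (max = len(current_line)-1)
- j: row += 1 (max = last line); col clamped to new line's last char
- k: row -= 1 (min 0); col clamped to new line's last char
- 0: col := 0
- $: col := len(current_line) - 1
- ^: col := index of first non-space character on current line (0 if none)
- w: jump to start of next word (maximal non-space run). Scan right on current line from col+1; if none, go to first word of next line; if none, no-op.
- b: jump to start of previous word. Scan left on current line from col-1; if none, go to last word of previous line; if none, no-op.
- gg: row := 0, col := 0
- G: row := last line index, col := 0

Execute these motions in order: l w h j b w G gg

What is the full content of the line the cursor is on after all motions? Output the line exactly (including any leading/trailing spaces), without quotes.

Answer:  one star  cyan star

Derivation:
After 1 (l): row=0 col=1 char='o'
After 2 (w): row=0 col=5 char='s'
After 3 (h): row=0 col=4 char='_'
After 4 (j): row=1 col=4 char='_'
After 5 (b): row=1 col=0 char='c'
After 6 (w): row=1 col=6 char='b'
After 7 (G): row=5 col=0 char='b'
After 8 (gg): row=0 col=0 char='_'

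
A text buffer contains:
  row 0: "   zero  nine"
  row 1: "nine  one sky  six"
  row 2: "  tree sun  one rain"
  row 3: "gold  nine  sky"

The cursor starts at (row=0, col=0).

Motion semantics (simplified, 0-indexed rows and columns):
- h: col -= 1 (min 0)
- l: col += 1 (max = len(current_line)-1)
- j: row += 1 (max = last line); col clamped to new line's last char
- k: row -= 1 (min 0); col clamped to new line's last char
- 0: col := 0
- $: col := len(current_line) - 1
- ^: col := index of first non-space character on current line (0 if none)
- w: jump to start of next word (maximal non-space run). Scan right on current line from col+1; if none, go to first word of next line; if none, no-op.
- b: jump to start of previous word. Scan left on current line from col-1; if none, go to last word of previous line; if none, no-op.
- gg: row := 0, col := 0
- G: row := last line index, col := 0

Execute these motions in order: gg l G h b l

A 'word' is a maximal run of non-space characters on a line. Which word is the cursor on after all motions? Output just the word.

After 1 (gg): row=0 col=0 char='_'
After 2 (l): row=0 col=1 char='_'
After 3 (G): row=3 col=0 char='g'
After 4 (h): row=3 col=0 char='g'
After 5 (b): row=2 col=16 char='r'
After 6 (l): row=2 col=17 char='a'

Answer: rain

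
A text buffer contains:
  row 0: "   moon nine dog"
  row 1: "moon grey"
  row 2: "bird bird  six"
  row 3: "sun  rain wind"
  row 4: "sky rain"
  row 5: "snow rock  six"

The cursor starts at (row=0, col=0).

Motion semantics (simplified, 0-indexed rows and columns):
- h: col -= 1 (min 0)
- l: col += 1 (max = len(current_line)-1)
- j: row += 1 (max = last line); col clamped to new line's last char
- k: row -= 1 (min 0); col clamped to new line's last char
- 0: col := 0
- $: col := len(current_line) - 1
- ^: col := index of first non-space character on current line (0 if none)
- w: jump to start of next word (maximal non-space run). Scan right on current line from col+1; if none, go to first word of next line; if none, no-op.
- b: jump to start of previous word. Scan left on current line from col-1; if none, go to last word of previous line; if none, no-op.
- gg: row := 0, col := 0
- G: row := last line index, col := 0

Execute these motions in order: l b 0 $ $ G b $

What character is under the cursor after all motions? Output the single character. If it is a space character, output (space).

After 1 (l): row=0 col=1 char='_'
After 2 (b): row=0 col=1 char='_'
After 3 (0): row=0 col=0 char='_'
After 4 ($): row=0 col=15 char='g'
After 5 ($): row=0 col=15 char='g'
After 6 (G): row=5 col=0 char='s'
After 7 (b): row=4 col=4 char='r'
After 8 ($): row=4 col=7 char='n'

Answer: n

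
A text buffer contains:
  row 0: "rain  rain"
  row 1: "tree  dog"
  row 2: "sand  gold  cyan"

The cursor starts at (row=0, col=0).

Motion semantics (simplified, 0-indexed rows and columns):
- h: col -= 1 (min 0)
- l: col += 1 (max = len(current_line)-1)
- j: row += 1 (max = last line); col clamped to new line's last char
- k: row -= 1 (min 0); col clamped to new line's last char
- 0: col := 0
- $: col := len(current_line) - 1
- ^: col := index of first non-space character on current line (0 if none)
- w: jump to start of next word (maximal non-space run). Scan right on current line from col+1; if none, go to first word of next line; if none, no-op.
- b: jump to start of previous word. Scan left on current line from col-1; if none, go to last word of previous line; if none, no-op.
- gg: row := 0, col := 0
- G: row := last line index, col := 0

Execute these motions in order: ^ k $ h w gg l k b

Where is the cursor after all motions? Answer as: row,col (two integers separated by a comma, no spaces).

Answer: 0,0

Derivation:
After 1 (^): row=0 col=0 char='r'
After 2 (k): row=0 col=0 char='r'
After 3 ($): row=0 col=9 char='n'
After 4 (h): row=0 col=8 char='i'
After 5 (w): row=1 col=0 char='t'
After 6 (gg): row=0 col=0 char='r'
After 7 (l): row=0 col=1 char='a'
After 8 (k): row=0 col=1 char='a'
After 9 (b): row=0 col=0 char='r'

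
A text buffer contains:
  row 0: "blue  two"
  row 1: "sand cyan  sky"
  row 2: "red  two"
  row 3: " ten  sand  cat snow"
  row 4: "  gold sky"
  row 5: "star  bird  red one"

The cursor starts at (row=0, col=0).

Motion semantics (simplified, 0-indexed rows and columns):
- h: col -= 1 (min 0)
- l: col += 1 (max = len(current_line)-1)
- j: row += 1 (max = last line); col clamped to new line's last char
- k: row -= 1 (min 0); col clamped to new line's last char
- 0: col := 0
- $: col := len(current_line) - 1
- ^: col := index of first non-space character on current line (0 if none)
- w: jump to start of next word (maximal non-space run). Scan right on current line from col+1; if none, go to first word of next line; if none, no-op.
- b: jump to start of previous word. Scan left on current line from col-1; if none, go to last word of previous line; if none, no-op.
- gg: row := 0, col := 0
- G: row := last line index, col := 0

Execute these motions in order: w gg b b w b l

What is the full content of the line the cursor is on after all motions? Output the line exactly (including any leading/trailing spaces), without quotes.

After 1 (w): row=0 col=6 char='t'
After 2 (gg): row=0 col=0 char='b'
After 3 (b): row=0 col=0 char='b'
After 4 (b): row=0 col=0 char='b'
After 5 (w): row=0 col=6 char='t'
After 6 (b): row=0 col=0 char='b'
After 7 (l): row=0 col=1 char='l'

Answer: blue  two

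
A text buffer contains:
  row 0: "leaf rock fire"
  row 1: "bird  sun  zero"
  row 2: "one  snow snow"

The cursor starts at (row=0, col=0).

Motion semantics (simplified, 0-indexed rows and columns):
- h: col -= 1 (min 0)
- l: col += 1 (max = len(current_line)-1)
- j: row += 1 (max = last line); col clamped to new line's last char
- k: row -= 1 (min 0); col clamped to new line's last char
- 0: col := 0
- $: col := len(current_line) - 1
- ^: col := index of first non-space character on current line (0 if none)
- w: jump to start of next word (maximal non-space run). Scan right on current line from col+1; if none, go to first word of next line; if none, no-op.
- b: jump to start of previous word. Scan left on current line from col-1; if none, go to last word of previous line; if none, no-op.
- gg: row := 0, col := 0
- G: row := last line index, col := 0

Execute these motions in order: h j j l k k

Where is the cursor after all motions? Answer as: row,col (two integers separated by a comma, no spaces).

Answer: 0,1

Derivation:
After 1 (h): row=0 col=0 char='l'
After 2 (j): row=1 col=0 char='b'
After 3 (j): row=2 col=0 char='o'
After 4 (l): row=2 col=1 char='n'
After 5 (k): row=1 col=1 char='i'
After 6 (k): row=0 col=1 char='e'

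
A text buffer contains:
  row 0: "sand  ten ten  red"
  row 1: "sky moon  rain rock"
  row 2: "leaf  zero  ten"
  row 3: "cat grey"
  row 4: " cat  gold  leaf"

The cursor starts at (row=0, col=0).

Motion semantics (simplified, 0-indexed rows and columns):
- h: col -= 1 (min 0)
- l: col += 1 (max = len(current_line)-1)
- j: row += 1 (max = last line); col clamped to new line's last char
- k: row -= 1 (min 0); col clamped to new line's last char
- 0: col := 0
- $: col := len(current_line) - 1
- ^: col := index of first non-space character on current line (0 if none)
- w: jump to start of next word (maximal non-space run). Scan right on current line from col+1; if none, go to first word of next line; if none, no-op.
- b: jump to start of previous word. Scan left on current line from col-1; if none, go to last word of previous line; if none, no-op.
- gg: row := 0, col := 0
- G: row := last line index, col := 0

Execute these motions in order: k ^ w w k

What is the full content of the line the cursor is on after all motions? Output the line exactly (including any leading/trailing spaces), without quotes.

After 1 (k): row=0 col=0 char='s'
After 2 (^): row=0 col=0 char='s'
After 3 (w): row=0 col=6 char='t'
After 4 (w): row=0 col=10 char='t'
After 5 (k): row=0 col=10 char='t'

Answer: sand  ten ten  red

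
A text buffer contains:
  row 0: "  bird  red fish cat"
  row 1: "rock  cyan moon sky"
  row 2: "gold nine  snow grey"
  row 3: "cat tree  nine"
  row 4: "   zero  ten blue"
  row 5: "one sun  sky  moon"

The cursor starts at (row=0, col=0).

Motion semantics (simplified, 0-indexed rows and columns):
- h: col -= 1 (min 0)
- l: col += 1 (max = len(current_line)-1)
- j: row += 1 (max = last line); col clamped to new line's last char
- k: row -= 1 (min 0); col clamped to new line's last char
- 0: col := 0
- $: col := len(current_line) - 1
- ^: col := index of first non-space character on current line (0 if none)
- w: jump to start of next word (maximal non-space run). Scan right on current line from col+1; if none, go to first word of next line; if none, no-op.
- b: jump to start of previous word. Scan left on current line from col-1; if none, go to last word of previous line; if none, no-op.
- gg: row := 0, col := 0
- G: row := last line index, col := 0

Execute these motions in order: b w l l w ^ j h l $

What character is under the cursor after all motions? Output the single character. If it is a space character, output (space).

Answer: y

Derivation:
After 1 (b): row=0 col=0 char='_'
After 2 (w): row=0 col=2 char='b'
After 3 (l): row=0 col=3 char='i'
After 4 (l): row=0 col=4 char='r'
After 5 (w): row=0 col=8 char='r'
After 6 (^): row=0 col=2 char='b'
After 7 (j): row=1 col=2 char='c'
After 8 (h): row=1 col=1 char='o'
After 9 (l): row=1 col=2 char='c'
After 10 ($): row=1 col=18 char='y'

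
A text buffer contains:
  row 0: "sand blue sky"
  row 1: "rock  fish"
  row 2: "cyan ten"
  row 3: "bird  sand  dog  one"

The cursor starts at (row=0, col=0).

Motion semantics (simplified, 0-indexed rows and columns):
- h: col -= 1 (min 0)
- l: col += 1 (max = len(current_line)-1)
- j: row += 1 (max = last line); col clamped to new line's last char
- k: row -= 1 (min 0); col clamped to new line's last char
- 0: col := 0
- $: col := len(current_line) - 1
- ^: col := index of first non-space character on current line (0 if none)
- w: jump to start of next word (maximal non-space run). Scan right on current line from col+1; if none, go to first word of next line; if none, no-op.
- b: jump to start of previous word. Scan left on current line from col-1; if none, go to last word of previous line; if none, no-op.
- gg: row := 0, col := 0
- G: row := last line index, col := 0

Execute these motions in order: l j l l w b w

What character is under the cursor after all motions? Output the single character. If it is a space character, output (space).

After 1 (l): row=0 col=1 char='a'
After 2 (j): row=1 col=1 char='o'
After 3 (l): row=1 col=2 char='c'
After 4 (l): row=1 col=3 char='k'
After 5 (w): row=1 col=6 char='f'
After 6 (b): row=1 col=0 char='r'
After 7 (w): row=1 col=6 char='f'

Answer: f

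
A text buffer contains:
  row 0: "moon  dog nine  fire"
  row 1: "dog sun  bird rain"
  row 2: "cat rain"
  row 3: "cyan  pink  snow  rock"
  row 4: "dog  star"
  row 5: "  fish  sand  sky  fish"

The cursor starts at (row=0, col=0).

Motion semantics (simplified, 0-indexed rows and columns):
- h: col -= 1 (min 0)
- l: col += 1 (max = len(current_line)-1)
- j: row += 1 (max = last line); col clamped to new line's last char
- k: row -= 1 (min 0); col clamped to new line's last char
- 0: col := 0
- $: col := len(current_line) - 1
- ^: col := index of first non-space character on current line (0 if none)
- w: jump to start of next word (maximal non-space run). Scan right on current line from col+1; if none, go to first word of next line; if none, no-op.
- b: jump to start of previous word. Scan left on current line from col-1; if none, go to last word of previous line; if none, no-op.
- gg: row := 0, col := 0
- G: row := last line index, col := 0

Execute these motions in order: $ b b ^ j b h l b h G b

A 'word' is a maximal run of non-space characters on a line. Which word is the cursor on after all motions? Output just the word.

Answer: star

Derivation:
After 1 ($): row=0 col=19 char='e'
After 2 (b): row=0 col=16 char='f'
After 3 (b): row=0 col=10 char='n'
After 4 (^): row=0 col=0 char='m'
After 5 (j): row=1 col=0 char='d'
After 6 (b): row=0 col=16 char='f'
After 7 (h): row=0 col=15 char='_'
After 8 (l): row=0 col=16 char='f'
After 9 (b): row=0 col=10 char='n'
After 10 (h): row=0 col=9 char='_'
After 11 (G): row=5 col=0 char='_'
After 12 (b): row=4 col=5 char='s'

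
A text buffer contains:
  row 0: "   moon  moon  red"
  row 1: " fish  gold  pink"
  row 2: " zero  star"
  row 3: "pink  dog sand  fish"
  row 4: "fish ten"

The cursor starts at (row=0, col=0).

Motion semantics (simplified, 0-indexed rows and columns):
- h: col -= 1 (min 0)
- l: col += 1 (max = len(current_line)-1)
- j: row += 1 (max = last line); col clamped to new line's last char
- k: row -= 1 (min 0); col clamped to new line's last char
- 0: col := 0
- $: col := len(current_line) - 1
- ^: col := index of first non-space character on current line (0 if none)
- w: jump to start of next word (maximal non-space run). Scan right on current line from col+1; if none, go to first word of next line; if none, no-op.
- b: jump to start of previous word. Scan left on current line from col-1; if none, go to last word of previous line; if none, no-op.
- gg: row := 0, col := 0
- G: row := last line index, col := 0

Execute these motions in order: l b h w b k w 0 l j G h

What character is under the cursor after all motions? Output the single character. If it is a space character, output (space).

Answer: f

Derivation:
After 1 (l): row=0 col=1 char='_'
After 2 (b): row=0 col=1 char='_'
After 3 (h): row=0 col=0 char='_'
After 4 (w): row=0 col=3 char='m'
After 5 (b): row=0 col=3 char='m'
After 6 (k): row=0 col=3 char='m'
After 7 (w): row=0 col=9 char='m'
After 8 (0): row=0 col=0 char='_'
After 9 (l): row=0 col=1 char='_'
After 10 (j): row=1 col=1 char='f'
After 11 (G): row=4 col=0 char='f'
After 12 (h): row=4 col=0 char='f'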